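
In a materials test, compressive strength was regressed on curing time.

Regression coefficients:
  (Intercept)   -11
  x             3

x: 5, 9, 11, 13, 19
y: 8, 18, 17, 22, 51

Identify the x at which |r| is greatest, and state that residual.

x = 13, r = -6

x=5: ŷ = -11 + 3·5 = 4; r = 8 − 4 = 4
x=9: ŷ = -11 + 3·9 = 16; r = 18 − 16 = 2
x=11: ŷ = -11 + 3·11 = 22; r = 17 − 22 = -5
x=13: ŷ = -11 + 3·13 = 28; r = 22 − 28 = -6
x=19: ŷ = -11 + 3·19 = 46; r = 51 − 46 = 5
Largest |r| is 6 at x = 13, residual -6.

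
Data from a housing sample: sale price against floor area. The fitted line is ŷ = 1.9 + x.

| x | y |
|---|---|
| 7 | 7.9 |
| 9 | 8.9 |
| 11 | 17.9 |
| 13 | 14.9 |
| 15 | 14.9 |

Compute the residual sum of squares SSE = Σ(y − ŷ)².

SSE = 34

x=7: ŷ = 1.9 + 7 = 8.9; r = 7.9 − 8.9 = -1
x=9: ŷ = 1.9 + 9 = 10.9; r = 8.9 − 10.9 = -2
x=11: ŷ = 1.9 + 11 = 12.9; r = 17.9 − 12.9 = 5
x=13: ŷ = 1.9 + 13 = 14.9; r = 14.9 − 14.9 = 0
x=15: ŷ = 1.9 + 15 = 16.9; r = 14.9 − 16.9 = -2
SSE = 1 + 4 + 25 + 0 + 4 = 34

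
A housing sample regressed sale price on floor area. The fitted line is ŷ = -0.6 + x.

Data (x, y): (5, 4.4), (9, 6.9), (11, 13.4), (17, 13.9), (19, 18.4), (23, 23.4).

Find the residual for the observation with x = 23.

r = 1

ŷ = -0.6 + 23 = 22.4
r = 23.4 − 22.4 = 1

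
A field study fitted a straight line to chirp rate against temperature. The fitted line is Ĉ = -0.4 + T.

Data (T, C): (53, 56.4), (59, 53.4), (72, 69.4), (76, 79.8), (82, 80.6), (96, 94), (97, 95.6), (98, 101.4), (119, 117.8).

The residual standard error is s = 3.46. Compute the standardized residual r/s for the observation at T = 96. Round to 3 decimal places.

Ĉ = -0.4 + 96 = 95.6
r = 94 − 95.6 = -1.6
r/s = -1.6 / 3.46 = -0.462

-0.462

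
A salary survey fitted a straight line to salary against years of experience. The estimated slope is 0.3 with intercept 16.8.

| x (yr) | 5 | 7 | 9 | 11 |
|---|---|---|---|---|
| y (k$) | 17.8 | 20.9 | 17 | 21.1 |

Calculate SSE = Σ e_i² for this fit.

SSE = 11.5

x=5: ŷ = 16.8 + 0.3·5 = 18.3; e = 17.8 − 18.3 = -0.5
x=7: ŷ = 16.8 + 0.3·7 = 18.9; e = 20.9 − 18.9 = 2
x=9: ŷ = 16.8 + 0.3·9 = 19.5; e = 17 − 19.5 = -2.5
x=11: ŷ = 16.8 + 0.3·11 = 20.1; e = 21.1 − 20.1 = 1
SSE = 0.25 + 4 + 6.25 + 1 = 11.5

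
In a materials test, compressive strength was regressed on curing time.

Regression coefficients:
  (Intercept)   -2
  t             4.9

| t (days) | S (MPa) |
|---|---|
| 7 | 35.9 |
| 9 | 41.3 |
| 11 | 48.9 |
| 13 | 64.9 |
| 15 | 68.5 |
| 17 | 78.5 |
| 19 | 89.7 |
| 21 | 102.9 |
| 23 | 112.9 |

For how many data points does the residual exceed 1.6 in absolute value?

7

t=7: Ŝ = -2 + 4.9·7 = 32.3; r = 35.9 − 32.3 = 3.6
t=9: Ŝ = -2 + 4.9·9 = 42.1; r = 41.3 − 42.1 = -0.8
t=11: Ŝ = -2 + 4.9·11 = 51.9; r = 48.9 − 51.9 = -3
t=13: Ŝ = -2 + 4.9·13 = 61.7; r = 64.9 − 61.7 = 3.2
t=15: Ŝ = -2 + 4.9·15 = 71.5; r = 68.5 − 71.5 = -3
t=17: Ŝ = -2 + 4.9·17 = 81.3; r = 78.5 − 81.3 = -2.8
t=19: Ŝ = -2 + 4.9·19 = 91.1; r = 89.7 − 91.1 = -1.4
t=21: Ŝ = -2 + 4.9·21 = 100.9; r = 102.9 − 100.9 = 2
t=23: Ŝ = -2 + 4.9·23 = 110.7; r = 112.9 − 110.7 = 2.2
|r| > 1.6: t=7 (|r|=3.6), t=11 (|r|=3), t=13 (|r|=3.2), t=15 (|r|=3), t=17 (|r|=2.8), t=21 (|r|=2), t=23 (|r|=2.2) → 7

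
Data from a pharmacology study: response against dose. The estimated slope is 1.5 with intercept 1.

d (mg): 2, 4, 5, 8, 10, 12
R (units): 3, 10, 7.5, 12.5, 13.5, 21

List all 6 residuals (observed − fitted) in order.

-1, 3, -1, -0.5, -2.5, 2

d=2: R̂ = 1 + 1.5·2 = 4; e = 3 − 4 = -1
d=4: R̂ = 1 + 1.5·4 = 7; e = 10 − 7 = 3
d=5: R̂ = 1 + 1.5·5 = 8.5; e = 7.5 − 8.5 = -1
d=8: R̂ = 1 + 1.5·8 = 13; e = 12.5 − 13 = -0.5
d=10: R̂ = 1 + 1.5·10 = 16; e = 13.5 − 16 = -2.5
d=12: R̂ = 1 + 1.5·12 = 19; e = 21 − 19 = 2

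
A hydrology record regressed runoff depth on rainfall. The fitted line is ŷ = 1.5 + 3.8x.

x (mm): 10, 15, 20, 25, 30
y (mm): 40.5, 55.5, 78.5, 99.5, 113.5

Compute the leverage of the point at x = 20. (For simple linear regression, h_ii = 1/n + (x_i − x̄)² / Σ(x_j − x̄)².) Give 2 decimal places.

x̄ = (10 + 15 + 20 + 25 + 30)/5 = 20
Σ(x − x̄)² = 100 + 25 + 0 + 25 + 100 = 250
h = 1/5 + (0)²/250 = 0.2 + 0 = 0.20

h = 0.20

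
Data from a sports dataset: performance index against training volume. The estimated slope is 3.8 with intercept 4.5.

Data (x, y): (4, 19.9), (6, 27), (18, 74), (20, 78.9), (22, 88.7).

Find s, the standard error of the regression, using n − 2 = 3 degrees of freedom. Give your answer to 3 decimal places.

s = 1.192

x=4: ŷ = 4.5 + 3.8·4 = 19.7; e = 19.9 − 19.7 = 0.2
x=6: ŷ = 4.5 + 3.8·6 = 27.3; e = 27 − 27.3 = -0.3
x=18: ŷ = 4.5 + 3.8·18 = 72.9; e = 74 − 72.9 = 1.1
x=20: ŷ = 4.5 + 3.8·20 = 80.5; e = 78.9 − 80.5 = -1.6
x=22: ŷ = 4.5 + 3.8·22 = 88.1; e = 88.7 − 88.1 = 0.6
SSE = 0.04 + 0.09 + 1.21 + 2.56 + 0.36 = 4.26
s = √(4.26/3) = √1.42 ≈ 1.192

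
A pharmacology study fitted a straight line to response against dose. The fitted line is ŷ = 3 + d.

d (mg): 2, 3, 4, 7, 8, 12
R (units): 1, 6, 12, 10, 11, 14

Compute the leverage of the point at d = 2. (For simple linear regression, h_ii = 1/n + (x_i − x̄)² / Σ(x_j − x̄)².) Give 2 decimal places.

h = 0.40

d̄ = (2 + 3 + 4 + 7 + 8 + 12)/6 = 6
Σ(d − d̄)² = 16 + 9 + 4 + 1 + 4 + 36 = 70
h = 1/6 + (-4)²/70 = 0.166667 + 0.228571 = 0.40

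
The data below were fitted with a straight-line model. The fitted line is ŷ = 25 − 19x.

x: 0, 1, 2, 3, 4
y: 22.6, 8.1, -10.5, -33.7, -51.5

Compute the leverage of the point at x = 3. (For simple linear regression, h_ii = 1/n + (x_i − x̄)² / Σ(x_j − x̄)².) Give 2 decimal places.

x̄ = (0 + 1 + 2 + 3 + 4)/5 = 2
Σ(x − x̄)² = 4 + 1 + 0 + 1 + 4 = 10
h = 1/5 + (1)²/10 = 0.2 + 0.1 = 0.30

h = 0.30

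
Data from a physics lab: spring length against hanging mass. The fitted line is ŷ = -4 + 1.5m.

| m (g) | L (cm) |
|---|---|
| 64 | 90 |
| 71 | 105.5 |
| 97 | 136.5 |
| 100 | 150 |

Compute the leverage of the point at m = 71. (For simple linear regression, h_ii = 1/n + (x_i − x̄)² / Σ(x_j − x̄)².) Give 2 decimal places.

h = 0.40

m̄ = (64 + 71 + 97 + 100)/4 = 83
Σ(m − m̄)² = 361 + 144 + 196 + 289 = 990
h = 1/4 + (-12)²/990 = 0.25 + 0.145455 = 0.40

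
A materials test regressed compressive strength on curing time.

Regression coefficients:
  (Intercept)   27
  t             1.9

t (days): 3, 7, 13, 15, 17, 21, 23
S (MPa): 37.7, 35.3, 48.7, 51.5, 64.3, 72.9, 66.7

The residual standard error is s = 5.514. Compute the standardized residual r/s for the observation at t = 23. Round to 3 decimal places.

-0.725

Ŝ = 27 + 1.9·23 = 70.7
r = 66.7 − 70.7 = -4
r/s = -4 / 5.514 = -0.725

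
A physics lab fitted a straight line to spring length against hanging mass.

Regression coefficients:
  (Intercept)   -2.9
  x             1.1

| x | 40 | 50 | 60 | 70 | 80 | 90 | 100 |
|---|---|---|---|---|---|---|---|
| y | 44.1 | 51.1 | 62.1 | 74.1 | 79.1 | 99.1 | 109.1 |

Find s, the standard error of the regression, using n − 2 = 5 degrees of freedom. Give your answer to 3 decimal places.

x=40: ŷ = -2.9 + 1.1·40 = 41.1; r = 44.1 − 41.1 = 3
x=50: ŷ = -2.9 + 1.1·50 = 52.1; r = 51.1 − 52.1 = -1
x=60: ŷ = -2.9 + 1.1·60 = 63.1; r = 62.1 − 63.1 = -1
x=70: ŷ = -2.9 + 1.1·70 = 74.1; r = 74.1 − 74.1 = 0
x=80: ŷ = -2.9 + 1.1·80 = 85.1; r = 79.1 − 85.1 = -6
x=90: ŷ = -2.9 + 1.1·90 = 96.1; r = 99.1 − 96.1 = 3
x=100: ŷ = -2.9 + 1.1·100 = 107.1; r = 109.1 − 107.1 = 2
SSE = 9 + 1 + 1 + 0 + 36 + 9 + 4 = 60
s = √(60/5) = √12 ≈ 3.464

s = 3.464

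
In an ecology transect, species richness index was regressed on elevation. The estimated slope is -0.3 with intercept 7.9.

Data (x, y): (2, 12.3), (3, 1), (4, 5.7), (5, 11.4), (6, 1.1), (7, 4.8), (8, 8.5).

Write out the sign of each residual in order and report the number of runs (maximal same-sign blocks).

5 runs

x=2: ŷ = 7.9 − 0.3·2 = 7.3; r = 12.3 − 7.3 = 5
x=3: ŷ = 7.9 − 0.3·3 = 7; r = 1 − 7 = -6
x=4: ŷ = 7.9 − 0.3·4 = 6.7; r = 5.7 − 6.7 = -1
x=5: ŷ = 7.9 − 0.3·5 = 6.4; r = 11.4 − 6.4 = 5
x=6: ŷ = 7.9 − 0.3·6 = 6.1; r = 1.1 − 6.1 = -5
x=7: ŷ = 7.9 − 0.3·7 = 5.8; r = 4.8 − 5.8 = -1
x=8: ŷ = 7.9 − 0.3·8 = 5.5; r = 8.5 − 5.5 = 3
Signs: + − − + − − +
Runs: +×1, −×2, +×1, −×2, +×1 → 5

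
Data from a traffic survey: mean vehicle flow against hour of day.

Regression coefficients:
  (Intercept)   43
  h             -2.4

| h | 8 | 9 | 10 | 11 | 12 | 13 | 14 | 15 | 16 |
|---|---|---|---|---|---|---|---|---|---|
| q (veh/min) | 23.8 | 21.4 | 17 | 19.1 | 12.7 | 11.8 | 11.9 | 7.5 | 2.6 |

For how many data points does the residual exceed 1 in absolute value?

h=8: q̂ = 43 − 2.4·8 = 23.8; e = 23.8 − 23.8 = 0
h=9: q̂ = 43 − 2.4·9 = 21.4; e = 21.4 − 21.4 = 0
h=10: q̂ = 43 − 2.4·10 = 19; e = 17 − 19 = -2
h=11: q̂ = 43 − 2.4·11 = 16.6; e = 19.1 − 16.6 = 2.5
h=12: q̂ = 43 − 2.4·12 = 14.2; e = 12.7 − 14.2 = -1.5
h=13: q̂ = 43 − 2.4·13 = 11.8; e = 11.8 − 11.8 = 0
h=14: q̂ = 43 − 2.4·14 = 9.4; e = 11.9 − 9.4 = 2.5
h=15: q̂ = 43 − 2.4·15 = 7; e = 7.5 − 7 = 0.5
h=16: q̂ = 43 − 2.4·16 = 4.6; e = 2.6 − 4.6 = -2
|e| > 1: h=10 (|e|=2), h=11 (|e|=2.5), h=12 (|e|=1.5), h=14 (|e|=2.5), h=16 (|e|=2) → 5

5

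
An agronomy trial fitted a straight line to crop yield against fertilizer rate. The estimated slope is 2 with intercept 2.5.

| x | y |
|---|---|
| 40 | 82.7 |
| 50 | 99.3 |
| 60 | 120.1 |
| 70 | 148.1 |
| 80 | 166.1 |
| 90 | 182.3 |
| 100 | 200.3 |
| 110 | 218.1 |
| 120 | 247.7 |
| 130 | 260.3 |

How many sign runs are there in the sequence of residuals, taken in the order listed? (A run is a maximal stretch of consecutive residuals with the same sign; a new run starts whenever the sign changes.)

x=40: ŷ = 2.5 + 2·40 = 82.5; r = 82.7 − 82.5 = 0.2
x=50: ŷ = 2.5 + 2·50 = 102.5; r = 99.3 − 102.5 = -3.2
x=60: ŷ = 2.5 + 2·60 = 122.5; r = 120.1 − 122.5 = -2.4
x=70: ŷ = 2.5 + 2·70 = 142.5; r = 148.1 − 142.5 = 5.6
x=80: ŷ = 2.5 + 2·80 = 162.5; r = 166.1 − 162.5 = 3.6
x=90: ŷ = 2.5 + 2·90 = 182.5; r = 182.3 − 182.5 = -0.2
x=100: ŷ = 2.5 + 2·100 = 202.5; r = 200.3 − 202.5 = -2.2
x=110: ŷ = 2.5 + 2·110 = 222.5; r = 218.1 − 222.5 = -4.4
x=120: ŷ = 2.5 + 2·120 = 242.5; r = 247.7 − 242.5 = 5.2
x=130: ŷ = 2.5 + 2·130 = 262.5; r = 260.3 − 262.5 = -2.2
Signs: + − − + + − − − + −
Runs: +×1, −×2, +×2, −×3, +×1, −×1 → 6

6 runs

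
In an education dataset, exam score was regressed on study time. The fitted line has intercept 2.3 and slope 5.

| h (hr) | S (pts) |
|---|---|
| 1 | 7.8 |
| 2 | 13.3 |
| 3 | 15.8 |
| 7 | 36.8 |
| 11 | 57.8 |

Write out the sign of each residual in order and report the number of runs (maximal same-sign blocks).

3 runs

h=1: Ŝ = 2.3 + 5·1 = 7.3; e = 7.8 − 7.3 = 0.5
h=2: Ŝ = 2.3 + 5·2 = 12.3; e = 13.3 − 12.3 = 1
h=3: Ŝ = 2.3 + 5·3 = 17.3; e = 15.8 − 17.3 = -1.5
h=7: Ŝ = 2.3 + 5·7 = 37.3; e = 36.8 − 37.3 = -0.5
h=11: Ŝ = 2.3 + 5·11 = 57.3; e = 57.8 − 57.3 = 0.5
Signs: + + − − +
Runs: +×2, −×2, +×1 → 3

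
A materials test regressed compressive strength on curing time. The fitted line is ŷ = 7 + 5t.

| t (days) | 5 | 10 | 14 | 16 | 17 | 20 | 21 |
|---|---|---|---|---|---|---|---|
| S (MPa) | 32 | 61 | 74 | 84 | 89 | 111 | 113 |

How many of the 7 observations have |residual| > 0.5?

t=5: ŷ = 7 + 5·5 = 32; e = 32 − 32 = 0
t=10: ŷ = 7 + 5·10 = 57; e = 61 − 57 = 4
t=14: ŷ = 7 + 5·14 = 77; e = 74 − 77 = -3
t=16: ŷ = 7 + 5·16 = 87; e = 84 − 87 = -3
t=17: ŷ = 7 + 5·17 = 92; e = 89 − 92 = -3
t=20: ŷ = 7 + 5·20 = 107; e = 111 − 107 = 4
t=21: ŷ = 7 + 5·21 = 112; e = 113 − 112 = 1
|e| > 0.5: t=10 (|e|=4), t=14 (|e|=3), t=16 (|e|=3), t=17 (|e|=3), t=20 (|e|=4), t=21 (|e|=1) → 6

6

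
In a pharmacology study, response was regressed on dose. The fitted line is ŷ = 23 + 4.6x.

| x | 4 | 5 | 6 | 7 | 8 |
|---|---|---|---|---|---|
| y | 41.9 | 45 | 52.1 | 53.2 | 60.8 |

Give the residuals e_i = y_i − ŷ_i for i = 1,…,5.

x=4: ŷ = 23 + 4.6·4 = 41.4; e = 41.9 − 41.4 = 0.5
x=5: ŷ = 23 + 4.6·5 = 46; e = 45 − 46 = -1
x=6: ŷ = 23 + 4.6·6 = 50.6; e = 52.1 − 50.6 = 1.5
x=7: ŷ = 23 + 4.6·7 = 55.2; e = 53.2 − 55.2 = -2
x=8: ŷ = 23 + 4.6·8 = 59.8; e = 60.8 − 59.8 = 1

0.5, -1, 1.5, -2, 1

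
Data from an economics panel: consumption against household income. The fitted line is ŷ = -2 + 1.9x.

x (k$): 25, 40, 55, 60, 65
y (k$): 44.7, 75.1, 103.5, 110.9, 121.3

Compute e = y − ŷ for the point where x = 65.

e = -0.2

ŷ = -2 + 1.9·65 = 121.5
e = 121.3 − 121.5 = -0.2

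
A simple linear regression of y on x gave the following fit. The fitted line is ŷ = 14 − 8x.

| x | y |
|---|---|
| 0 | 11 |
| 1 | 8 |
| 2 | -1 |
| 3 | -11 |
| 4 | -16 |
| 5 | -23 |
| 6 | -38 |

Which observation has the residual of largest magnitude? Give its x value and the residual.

x=0: ŷ = 14 − 8·0 = 14; e = 11 − 14 = -3
x=1: ŷ = 14 − 8·1 = 6; e = 8 − 6 = 2
x=2: ŷ = 14 − 8·2 = -2; e = -1 − (-2) = 1
x=3: ŷ = 14 − 8·3 = -10; e = -11 − (-10) = -1
x=4: ŷ = 14 − 8·4 = -18; e = -16 − (-18) = 2
x=5: ŷ = 14 − 8·5 = -26; e = -23 − (-26) = 3
x=6: ŷ = 14 − 8·6 = -34; e = -38 − (-34) = -4
Largest |e| is 4 at x = 6, residual -4.

x = 6, e = -4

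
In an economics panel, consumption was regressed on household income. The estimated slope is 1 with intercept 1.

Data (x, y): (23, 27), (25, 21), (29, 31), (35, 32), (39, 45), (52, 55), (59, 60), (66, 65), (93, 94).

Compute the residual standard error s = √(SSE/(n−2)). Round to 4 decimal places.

s = 3.4641

x=23: ŷ = 1 + 23 = 24; r = 27 − 24 = 3
x=25: ŷ = 1 + 25 = 26; r = 21 − 26 = -5
x=29: ŷ = 1 + 29 = 30; r = 31 − 30 = 1
x=35: ŷ = 1 + 35 = 36; r = 32 − 36 = -4
x=39: ŷ = 1 + 39 = 40; r = 45 − 40 = 5
x=52: ŷ = 1 + 52 = 53; r = 55 − 53 = 2
x=59: ŷ = 1 + 59 = 60; r = 60 − 60 = 0
x=66: ŷ = 1 + 66 = 67; r = 65 − 67 = -2
x=93: ŷ = 1 + 93 = 94; r = 94 − 94 = 0
SSE = 9 + 25 + 1 + 16 + 25 + 4 + 0 + 4 + 0 = 84
s = √(84/7) = √12 ≈ 3.4641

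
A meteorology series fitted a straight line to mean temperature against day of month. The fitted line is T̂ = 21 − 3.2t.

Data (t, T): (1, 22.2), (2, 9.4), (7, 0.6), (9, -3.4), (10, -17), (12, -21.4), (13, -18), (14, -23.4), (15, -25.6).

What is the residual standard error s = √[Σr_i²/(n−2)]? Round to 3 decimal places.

s = 4.320

t=1: T̂ = 21 − 3.2·1 = 17.8; r = 22.2 − 17.8 = 4.4
t=2: T̂ = 21 − 3.2·2 = 14.6; r = 9.4 − 14.6 = -5.2
t=7: T̂ = 21 − 3.2·7 = -1.4; r = 0.6 − (-1.4) = 2
t=9: T̂ = 21 − 3.2·9 = -7.8; r = -3.4 − (-7.8) = 4.4
t=10: T̂ = 21 − 3.2·10 = -11; r = -17 − (-11) = -6
t=12: T̂ = 21 − 3.2·12 = -17.4; r = -21.4 − (-17.4) = -4
t=13: T̂ = 21 − 3.2·13 = -20.6; r = -18 − (-20.6) = 2.6
t=14: T̂ = 21 − 3.2·14 = -23.8; r = -23.4 − (-23.8) = 0.4
t=15: T̂ = 21 − 3.2·15 = -27; r = -25.6 − (-27) = 1.4
SSE = 19.36 + 27.04 + 4 + 19.36 + 36 + 16 + 6.76 + 0.16 + 1.96 = 130.64
s = √(130.64/7) = √18.6629 ≈ 4.320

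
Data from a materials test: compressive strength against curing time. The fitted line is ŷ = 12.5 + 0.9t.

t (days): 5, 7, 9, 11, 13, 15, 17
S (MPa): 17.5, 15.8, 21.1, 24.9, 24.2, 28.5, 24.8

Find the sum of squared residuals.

t=5: ŷ = 12.5 + 0.9·5 = 17; e = 17.5 − 17 = 0.5
t=7: ŷ = 12.5 + 0.9·7 = 18.8; e = 15.8 − 18.8 = -3
t=9: ŷ = 12.5 + 0.9·9 = 20.6; e = 21.1 − 20.6 = 0.5
t=11: ŷ = 12.5 + 0.9·11 = 22.4; e = 24.9 − 22.4 = 2.5
t=13: ŷ = 12.5 + 0.9·13 = 24.2; e = 24.2 − 24.2 = 0
t=15: ŷ = 12.5 + 0.9·15 = 26; e = 28.5 − 26 = 2.5
t=17: ŷ = 12.5 + 0.9·17 = 27.8; e = 24.8 − 27.8 = -3
SSE = 0.25 + 9 + 0.25 + 6.25 + 0 + 6.25 + 9 = 31

SSE = 31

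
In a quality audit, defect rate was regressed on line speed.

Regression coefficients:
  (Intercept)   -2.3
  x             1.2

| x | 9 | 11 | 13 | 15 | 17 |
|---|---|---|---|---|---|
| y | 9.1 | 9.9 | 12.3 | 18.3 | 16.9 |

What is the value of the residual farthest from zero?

r = 2.6

x=9: ŷ = -2.3 + 1.2·9 = 8.5; r = 9.1 − 8.5 = 0.6
x=11: ŷ = -2.3 + 1.2·11 = 10.9; r = 9.9 − 10.9 = -1
x=13: ŷ = -2.3 + 1.2·13 = 13.3; r = 12.3 − 13.3 = -1
x=15: ŷ = -2.3 + 1.2·15 = 15.7; r = 18.3 − 15.7 = 2.6
x=17: ŷ = -2.3 + 1.2·17 = 18.1; r = 16.9 − 18.1 = -1.2
Largest |r| is 2.6 at x = 15, residual 2.6.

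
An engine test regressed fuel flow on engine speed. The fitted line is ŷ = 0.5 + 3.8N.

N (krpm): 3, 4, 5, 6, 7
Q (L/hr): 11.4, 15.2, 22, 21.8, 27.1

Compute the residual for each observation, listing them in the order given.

-0.5, -0.5, 2.5, -1.5, 0

N=3: ŷ = 0.5 + 3.8·3 = 11.9; r = 11.4 − 11.9 = -0.5
N=4: ŷ = 0.5 + 3.8·4 = 15.7; r = 15.2 − 15.7 = -0.5
N=5: ŷ = 0.5 + 3.8·5 = 19.5; r = 22 − 19.5 = 2.5
N=6: ŷ = 0.5 + 3.8·6 = 23.3; r = 21.8 − 23.3 = -1.5
N=7: ŷ = 0.5 + 3.8·7 = 27.1; r = 27.1 − 27.1 = 0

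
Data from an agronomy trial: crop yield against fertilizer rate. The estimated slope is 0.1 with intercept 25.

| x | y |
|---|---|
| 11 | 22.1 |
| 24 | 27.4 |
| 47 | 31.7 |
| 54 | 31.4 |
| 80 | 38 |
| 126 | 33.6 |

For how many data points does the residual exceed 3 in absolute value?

x=11: ŷ = 25 + 0.1·11 = 26.1; r = 22.1 − 26.1 = -4
x=24: ŷ = 25 + 0.1·24 = 27.4; r = 27.4 − 27.4 = 0
x=47: ŷ = 25 + 0.1·47 = 29.7; r = 31.7 − 29.7 = 2
x=54: ŷ = 25 + 0.1·54 = 30.4; r = 31.4 − 30.4 = 1
x=80: ŷ = 25 + 0.1·80 = 33; r = 38 − 33 = 5
x=126: ŷ = 25 + 0.1·126 = 37.6; r = 33.6 − 37.6 = -4
|r| > 3: x=11 (|r|=4), x=80 (|r|=5), x=126 (|r|=4) → 3

3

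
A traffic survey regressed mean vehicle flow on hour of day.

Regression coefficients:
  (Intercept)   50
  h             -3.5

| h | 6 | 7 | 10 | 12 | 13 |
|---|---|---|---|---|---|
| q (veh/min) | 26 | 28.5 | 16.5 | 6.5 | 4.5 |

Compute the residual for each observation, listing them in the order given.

h=6: ŷ = 50 − 3.5·6 = 29; r = 26 − 29 = -3
h=7: ŷ = 50 − 3.5·7 = 25.5; r = 28.5 − 25.5 = 3
h=10: ŷ = 50 − 3.5·10 = 15; r = 16.5 − 15 = 1.5
h=12: ŷ = 50 − 3.5·12 = 8; r = 6.5 − 8 = -1.5
h=13: ŷ = 50 − 3.5·13 = 4.5; r = 4.5 − 4.5 = 0

-3, 3, 1.5, -1.5, 0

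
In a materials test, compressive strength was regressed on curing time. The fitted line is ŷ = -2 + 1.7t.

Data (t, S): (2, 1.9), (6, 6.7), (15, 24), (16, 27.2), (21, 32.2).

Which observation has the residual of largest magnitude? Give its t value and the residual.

t=2: ŷ = -2 + 1.7·2 = 1.4; r = 1.9 − 1.4 = 0.5
t=6: ŷ = -2 + 1.7·6 = 8.2; r = 6.7 − 8.2 = -1.5
t=15: ŷ = -2 + 1.7·15 = 23.5; r = 24 − 23.5 = 0.5
t=16: ŷ = -2 + 1.7·16 = 25.2; r = 27.2 − 25.2 = 2
t=21: ŷ = -2 + 1.7·21 = 33.7; r = 32.2 − 33.7 = -1.5
Largest |r| is 2 at t = 16, residual 2.

t = 16, r = 2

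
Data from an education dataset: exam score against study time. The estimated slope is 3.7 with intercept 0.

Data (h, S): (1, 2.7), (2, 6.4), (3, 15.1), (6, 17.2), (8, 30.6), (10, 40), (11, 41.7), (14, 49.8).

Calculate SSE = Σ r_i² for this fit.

SSE = 58

h=1: ŷ = 3.7·1 = 3.7; r = 2.7 − 3.7 = -1
h=2: ŷ = 3.7·2 = 7.4; r = 6.4 − 7.4 = -1
h=3: ŷ = 3.7·3 = 11.1; r = 15.1 − 11.1 = 4
h=6: ŷ = 3.7·6 = 22.2; r = 17.2 − 22.2 = -5
h=8: ŷ = 3.7·8 = 29.6; r = 30.6 − 29.6 = 1
h=10: ŷ = 3.7·10 = 37; r = 40 − 37 = 3
h=11: ŷ = 3.7·11 = 40.7; r = 41.7 − 40.7 = 1
h=14: ŷ = 3.7·14 = 51.8; r = 49.8 − 51.8 = -2
SSE = 1 + 1 + 16 + 25 + 1 + 9 + 1 + 4 = 58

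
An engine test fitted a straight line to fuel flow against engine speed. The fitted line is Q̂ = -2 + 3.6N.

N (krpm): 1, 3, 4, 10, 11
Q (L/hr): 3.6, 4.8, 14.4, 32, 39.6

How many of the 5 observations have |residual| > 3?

N=1: Q̂ = -2 + 3.6·1 = 1.6; r = 3.6 − 1.6 = 2
N=3: Q̂ = -2 + 3.6·3 = 8.8; r = 4.8 − 8.8 = -4
N=4: Q̂ = -2 + 3.6·4 = 12.4; r = 14.4 − 12.4 = 2
N=10: Q̂ = -2 + 3.6·10 = 34; r = 32 − 34 = -2
N=11: Q̂ = -2 + 3.6·11 = 37.6; r = 39.6 − 37.6 = 2
|r| > 3: N=3 (|r|=4) → 1

1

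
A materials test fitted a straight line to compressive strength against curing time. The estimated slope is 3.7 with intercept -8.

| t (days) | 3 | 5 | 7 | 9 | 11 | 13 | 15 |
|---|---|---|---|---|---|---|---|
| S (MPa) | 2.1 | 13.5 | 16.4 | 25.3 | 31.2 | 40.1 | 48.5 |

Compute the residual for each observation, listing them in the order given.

-1, 3, -1.5, 0, -1.5, 0, 1

t=3: Ŝ = -8 + 3.7·3 = 3.1; e = 2.1 − 3.1 = -1
t=5: Ŝ = -8 + 3.7·5 = 10.5; e = 13.5 − 10.5 = 3
t=7: Ŝ = -8 + 3.7·7 = 17.9; e = 16.4 − 17.9 = -1.5
t=9: Ŝ = -8 + 3.7·9 = 25.3; e = 25.3 − 25.3 = 0
t=11: Ŝ = -8 + 3.7·11 = 32.7; e = 31.2 − 32.7 = -1.5
t=13: Ŝ = -8 + 3.7·13 = 40.1; e = 40.1 − 40.1 = 0
t=15: Ŝ = -8 + 3.7·15 = 47.5; e = 48.5 − 47.5 = 1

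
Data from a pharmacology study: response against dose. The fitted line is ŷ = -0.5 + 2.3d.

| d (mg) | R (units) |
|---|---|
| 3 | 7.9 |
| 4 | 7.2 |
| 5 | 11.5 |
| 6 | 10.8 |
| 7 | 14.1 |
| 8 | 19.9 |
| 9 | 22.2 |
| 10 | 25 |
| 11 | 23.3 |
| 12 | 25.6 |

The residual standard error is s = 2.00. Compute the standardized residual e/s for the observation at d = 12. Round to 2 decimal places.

ŷ = -0.5 + 2.3·12 = 27.1
e = 25.6 − 27.1 = -1.5
e/s = -1.5 / 2.00 = -0.75

-0.75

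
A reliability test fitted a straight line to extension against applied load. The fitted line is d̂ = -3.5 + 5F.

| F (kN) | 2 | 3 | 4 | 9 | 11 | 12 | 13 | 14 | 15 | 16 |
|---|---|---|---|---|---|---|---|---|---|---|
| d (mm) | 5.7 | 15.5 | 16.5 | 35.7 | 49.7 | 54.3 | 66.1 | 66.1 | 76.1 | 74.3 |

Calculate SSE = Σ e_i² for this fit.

F=2: d̂ = -3.5 + 5·2 = 6.5; e = 5.7 − 6.5 = -0.8
F=3: d̂ = -3.5 + 5·3 = 11.5; e = 15.5 − 11.5 = 4
F=4: d̂ = -3.5 + 5·4 = 16.5; e = 16.5 − 16.5 = 0
F=9: d̂ = -3.5 + 5·9 = 41.5; e = 35.7 − 41.5 = -5.8
F=11: d̂ = -3.5 + 5·11 = 51.5; e = 49.7 − 51.5 = -1.8
F=12: d̂ = -3.5 + 5·12 = 56.5; e = 54.3 − 56.5 = -2.2
F=13: d̂ = -3.5 + 5·13 = 61.5; e = 66.1 − 61.5 = 4.6
F=14: d̂ = -3.5 + 5·14 = 66.5; e = 66.1 − 66.5 = -0.4
F=15: d̂ = -3.5 + 5·15 = 71.5; e = 76.1 − 71.5 = 4.6
F=16: d̂ = -3.5 + 5·16 = 76.5; e = 74.3 − 76.5 = -2.2
SSE = 0.64 + 16 + 0 + 33.64 + 3.24 + 4.84 + 21.16 + 0.16 + 21.16 + 4.84 = 105.68

SSE = 105.68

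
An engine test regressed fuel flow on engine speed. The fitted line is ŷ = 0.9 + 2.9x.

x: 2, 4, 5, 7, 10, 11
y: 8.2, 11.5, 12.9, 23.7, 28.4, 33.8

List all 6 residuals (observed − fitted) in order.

1.5, -1, -2.5, 2.5, -1.5, 1

x=2: ŷ = 0.9 + 2.9·2 = 6.7; r = 8.2 − 6.7 = 1.5
x=4: ŷ = 0.9 + 2.9·4 = 12.5; r = 11.5 − 12.5 = -1
x=5: ŷ = 0.9 + 2.9·5 = 15.4; r = 12.9 − 15.4 = -2.5
x=7: ŷ = 0.9 + 2.9·7 = 21.2; r = 23.7 − 21.2 = 2.5
x=10: ŷ = 0.9 + 2.9·10 = 29.9; r = 28.4 − 29.9 = -1.5
x=11: ŷ = 0.9 + 2.9·11 = 32.8; r = 33.8 − 32.8 = 1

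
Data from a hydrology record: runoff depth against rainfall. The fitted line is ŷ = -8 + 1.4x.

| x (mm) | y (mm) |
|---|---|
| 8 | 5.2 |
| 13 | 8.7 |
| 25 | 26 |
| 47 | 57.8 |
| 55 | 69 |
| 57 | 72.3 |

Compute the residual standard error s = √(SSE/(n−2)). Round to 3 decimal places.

s = 1.369

x=8: ŷ = -8 + 1.4·8 = 3.2; r = 5.2 − 3.2 = 2
x=13: ŷ = -8 + 1.4·13 = 10.2; r = 8.7 − 10.2 = -1.5
x=25: ŷ = -8 + 1.4·25 = 27; r = 26 − 27 = -1
x=47: ŷ = -8 + 1.4·47 = 57.8; r = 57.8 − 57.8 = 0
x=55: ŷ = -8 + 1.4·55 = 69; r = 69 − 69 = 0
x=57: ŷ = -8 + 1.4·57 = 71.8; r = 72.3 − 71.8 = 0.5
SSE = 4 + 2.25 + 1 + 0 + 0 + 0.25 = 7.5
s = √(7.5/4) = √1.875 ≈ 1.369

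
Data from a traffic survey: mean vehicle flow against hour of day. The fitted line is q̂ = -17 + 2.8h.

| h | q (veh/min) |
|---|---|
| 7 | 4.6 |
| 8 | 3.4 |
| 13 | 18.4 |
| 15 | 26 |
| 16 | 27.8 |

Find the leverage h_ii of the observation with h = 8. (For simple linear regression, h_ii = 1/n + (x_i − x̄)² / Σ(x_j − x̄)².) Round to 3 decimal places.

h = 0.416

h̄ = (7 + 8 + 13 + 15 + 16)/5 = 11.8
Σ(h − h̄)² = 23.04 + 14.44 + 1.44 + 10.24 + 17.64 = 66.8
h = 1/5 + (-3.8)²/66.8 = 0.2 + 0.216168 = 0.416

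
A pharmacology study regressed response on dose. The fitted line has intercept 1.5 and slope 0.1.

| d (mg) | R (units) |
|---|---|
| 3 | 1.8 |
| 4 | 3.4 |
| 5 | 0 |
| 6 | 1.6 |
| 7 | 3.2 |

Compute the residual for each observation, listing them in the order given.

0, 1.5, -2, -0.5, 1

d=3: R̂ = 1.5 + 0.1·3 = 1.8; e = 1.8 − 1.8 = 0
d=4: R̂ = 1.5 + 0.1·4 = 1.9; e = 3.4 − 1.9 = 1.5
d=5: R̂ = 1.5 + 0.1·5 = 2; e = 0 − 2 = -2
d=6: R̂ = 1.5 + 0.1·6 = 2.1; e = 1.6 − 2.1 = -0.5
d=7: R̂ = 1.5 + 0.1·7 = 2.2; e = 3.2 − 2.2 = 1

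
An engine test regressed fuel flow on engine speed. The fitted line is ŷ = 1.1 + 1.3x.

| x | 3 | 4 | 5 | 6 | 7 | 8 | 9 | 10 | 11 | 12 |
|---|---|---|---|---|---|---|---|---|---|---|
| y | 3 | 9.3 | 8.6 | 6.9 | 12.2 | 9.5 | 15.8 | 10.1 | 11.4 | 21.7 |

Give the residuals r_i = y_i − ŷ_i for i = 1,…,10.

-2, 3, 1, -2, 2, -2, 3, -4, -4, 5

x=3: ŷ = 1.1 + 1.3·3 = 5; r = 3 − 5 = -2
x=4: ŷ = 1.1 + 1.3·4 = 6.3; r = 9.3 − 6.3 = 3
x=5: ŷ = 1.1 + 1.3·5 = 7.6; r = 8.6 − 7.6 = 1
x=6: ŷ = 1.1 + 1.3·6 = 8.9; r = 6.9 − 8.9 = -2
x=7: ŷ = 1.1 + 1.3·7 = 10.2; r = 12.2 − 10.2 = 2
x=8: ŷ = 1.1 + 1.3·8 = 11.5; r = 9.5 − 11.5 = -2
x=9: ŷ = 1.1 + 1.3·9 = 12.8; r = 15.8 − 12.8 = 3
x=10: ŷ = 1.1 + 1.3·10 = 14.1; r = 10.1 − 14.1 = -4
x=11: ŷ = 1.1 + 1.3·11 = 15.4; r = 11.4 − 15.4 = -4
x=12: ŷ = 1.1 + 1.3·12 = 16.7; r = 21.7 − 16.7 = 5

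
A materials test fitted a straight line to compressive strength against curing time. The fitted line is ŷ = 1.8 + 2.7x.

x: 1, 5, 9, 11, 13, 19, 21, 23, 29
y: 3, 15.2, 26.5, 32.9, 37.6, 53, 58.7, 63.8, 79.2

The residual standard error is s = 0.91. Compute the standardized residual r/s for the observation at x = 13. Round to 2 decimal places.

0.77

ŷ = 1.8 + 2.7·13 = 36.9
r = 37.6 − 36.9 = 0.7
r/s = 0.7 / 0.91 = 0.77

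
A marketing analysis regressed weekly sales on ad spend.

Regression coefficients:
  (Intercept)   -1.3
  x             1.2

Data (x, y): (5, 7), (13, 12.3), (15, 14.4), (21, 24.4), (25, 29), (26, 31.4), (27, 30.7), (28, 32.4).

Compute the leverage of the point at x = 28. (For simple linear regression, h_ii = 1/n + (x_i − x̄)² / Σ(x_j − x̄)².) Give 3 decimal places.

h = 0.260

x̄ = (5 + 13 + 15 + 21 + 25 + 26 + 27 + 28)/8 = 20
Σ(x − x̄)² = 225 + 49 + 25 + 1 + 25 + 36 + 49 + 64 = 474
h = 1/8 + (8)²/474 = 0.125 + 0.135021 = 0.260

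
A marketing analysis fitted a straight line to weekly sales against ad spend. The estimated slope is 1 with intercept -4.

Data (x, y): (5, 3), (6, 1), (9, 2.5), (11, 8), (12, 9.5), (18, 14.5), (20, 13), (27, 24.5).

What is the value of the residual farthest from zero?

x=5: ŷ = -4 + 5 = 1; r = 3 − 1 = 2
x=6: ŷ = -4 + 6 = 2; r = 1 − 2 = -1
x=9: ŷ = -4 + 9 = 5; r = 2.5 − 5 = -2.5
x=11: ŷ = -4 + 11 = 7; r = 8 − 7 = 1
x=12: ŷ = -4 + 12 = 8; r = 9.5 − 8 = 1.5
x=18: ŷ = -4 + 18 = 14; r = 14.5 − 14 = 0.5
x=20: ŷ = -4 + 20 = 16; r = 13 − 16 = -3
x=27: ŷ = -4 + 27 = 23; r = 24.5 − 23 = 1.5
Largest |r| is 3 at x = 20, residual -3.

r = -3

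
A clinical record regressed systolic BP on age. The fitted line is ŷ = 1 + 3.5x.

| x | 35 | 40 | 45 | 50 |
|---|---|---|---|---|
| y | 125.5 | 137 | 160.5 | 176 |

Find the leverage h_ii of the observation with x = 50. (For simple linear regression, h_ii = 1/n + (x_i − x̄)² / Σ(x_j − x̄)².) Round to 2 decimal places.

h = 0.70

x̄ = (35 + 40 + 45 + 50)/4 = 42.5
Σ(x − x̄)² = 56.25 + 6.25 + 6.25 + 56.25 = 125
h = 1/4 + (7.5)²/125 = 0.25 + 0.45 = 0.70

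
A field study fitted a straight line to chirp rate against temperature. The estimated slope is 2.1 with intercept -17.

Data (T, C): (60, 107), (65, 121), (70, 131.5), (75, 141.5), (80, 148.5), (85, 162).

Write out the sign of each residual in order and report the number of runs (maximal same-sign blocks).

4 runs

T=60: ŷ = -17 + 2.1·60 = 109; e = 107 − 109 = -2
T=65: ŷ = -17 + 2.1·65 = 119.5; e = 121 − 119.5 = 1.5
T=70: ŷ = -17 + 2.1·70 = 130; e = 131.5 − 130 = 1.5
T=75: ŷ = -17 + 2.1·75 = 140.5; e = 141.5 − 140.5 = 1
T=80: ŷ = -17 + 2.1·80 = 151; e = 148.5 − 151 = -2.5
T=85: ŷ = -17 + 2.1·85 = 161.5; e = 162 − 161.5 = 0.5
Signs: − + + + − +
Runs: −×1, +×3, −×1, +×1 → 4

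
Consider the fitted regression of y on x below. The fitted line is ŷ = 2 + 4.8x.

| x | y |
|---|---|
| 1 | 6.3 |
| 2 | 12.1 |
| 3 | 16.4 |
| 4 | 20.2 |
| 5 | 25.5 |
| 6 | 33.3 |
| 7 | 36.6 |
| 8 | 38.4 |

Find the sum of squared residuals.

SSE = 13

x=1: ŷ = 2 + 4.8·1 = 6.8; r = 6.3 − 6.8 = -0.5
x=2: ŷ = 2 + 4.8·2 = 11.6; r = 12.1 − 11.6 = 0.5
x=3: ŷ = 2 + 4.8·3 = 16.4; r = 16.4 − 16.4 = 0
x=4: ŷ = 2 + 4.8·4 = 21.2; r = 20.2 − 21.2 = -1
x=5: ŷ = 2 + 4.8·5 = 26; r = 25.5 − 26 = -0.5
x=6: ŷ = 2 + 4.8·6 = 30.8; r = 33.3 − 30.8 = 2.5
x=7: ŷ = 2 + 4.8·7 = 35.6; r = 36.6 − 35.6 = 1
x=8: ŷ = 2 + 4.8·8 = 40.4; r = 38.4 − 40.4 = -2
SSE = 0.25 + 0.25 + 0 + 1 + 0.25 + 6.25 + 1 + 4 = 13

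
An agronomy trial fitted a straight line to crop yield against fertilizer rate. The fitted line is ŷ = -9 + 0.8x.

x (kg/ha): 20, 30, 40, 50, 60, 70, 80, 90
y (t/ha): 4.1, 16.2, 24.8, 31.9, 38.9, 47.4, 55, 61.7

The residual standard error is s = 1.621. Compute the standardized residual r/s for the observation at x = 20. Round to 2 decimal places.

-1.79

ŷ = -9 + 0.8·20 = 7
r = 4.1 − 7 = -2.9
r/s = -2.9 / 1.621 = -1.79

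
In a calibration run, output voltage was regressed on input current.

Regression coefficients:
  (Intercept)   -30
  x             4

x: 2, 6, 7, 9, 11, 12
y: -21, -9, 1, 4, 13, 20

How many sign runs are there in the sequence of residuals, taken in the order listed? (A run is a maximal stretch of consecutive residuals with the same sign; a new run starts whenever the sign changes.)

5 runs

x=2: ŷ = -30 + 4·2 = -22; r = -21 − (-22) = 1
x=6: ŷ = -30 + 4·6 = -6; r = -9 − (-6) = -3
x=7: ŷ = -30 + 4·7 = -2; r = 1 − (-2) = 3
x=9: ŷ = -30 + 4·9 = 6; r = 4 − 6 = -2
x=11: ŷ = -30 + 4·11 = 14; r = 13 − 14 = -1
x=12: ŷ = -30 + 4·12 = 18; r = 20 − 18 = 2
Signs: + − + − − +
Runs: +×1, −×1, +×1, −×2, +×1 → 5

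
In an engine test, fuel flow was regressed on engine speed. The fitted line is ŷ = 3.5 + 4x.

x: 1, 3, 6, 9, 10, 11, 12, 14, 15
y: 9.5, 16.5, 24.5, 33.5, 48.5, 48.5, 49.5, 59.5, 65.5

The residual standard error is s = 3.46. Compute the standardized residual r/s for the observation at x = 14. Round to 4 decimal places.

0.0000

ŷ = 3.5 + 4·14 = 59.5
r = 59.5 − 59.5 = 0
r/s = 0 / 3.46 = 0.0000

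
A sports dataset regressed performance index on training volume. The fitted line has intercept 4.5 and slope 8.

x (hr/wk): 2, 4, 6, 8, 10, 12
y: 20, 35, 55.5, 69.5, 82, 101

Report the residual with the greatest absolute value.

r = 3

x=2: ŷ = 4.5 + 8·2 = 20.5; r = 20 − 20.5 = -0.5
x=4: ŷ = 4.5 + 8·4 = 36.5; r = 35 − 36.5 = -1.5
x=6: ŷ = 4.5 + 8·6 = 52.5; r = 55.5 − 52.5 = 3
x=8: ŷ = 4.5 + 8·8 = 68.5; r = 69.5 − 68.5 = 1
x=10: ŷ = 4.5 + 8·10 = 84.5; r = 82 − 84.5 = -2.5
x=12: ŷ = 4.5 + 8·12 = 100.5; r = 101 − 100.5 = 0.5
Largest |r| is 3 at x = 6, residual 3.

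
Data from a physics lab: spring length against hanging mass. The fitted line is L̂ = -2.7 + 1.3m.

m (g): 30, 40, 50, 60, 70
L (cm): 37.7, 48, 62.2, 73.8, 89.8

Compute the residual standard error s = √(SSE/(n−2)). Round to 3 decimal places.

s = 1.649

m=30: L̂ = -2.7 + 1.3·30 = 36.3; e = 37.7 − 36.3 = 1.4
m=40: L̂ = -2.7 + 1.3·40 = 49.3; e = 48 − 49.3 = -1.3
m=50: L̂ = -2.7 + 1.3·50 = 62.3; e = 62.2 − 62.3 = -0.1
m=60: L̂ = -2.7 + 1.3·60 = 75.3; e = 73.8 − 75.3 = -1.5
m=70: L̂ = -2.7 + 1.3·70 = 88.3; e = 89.8 − 88.3 = 1.5
SSE = 1.96 + 1.69 + 0.01 + 2.25 + 2.25 = 8.16
s = √(8.16/3) = √2.72 ≈ 1.649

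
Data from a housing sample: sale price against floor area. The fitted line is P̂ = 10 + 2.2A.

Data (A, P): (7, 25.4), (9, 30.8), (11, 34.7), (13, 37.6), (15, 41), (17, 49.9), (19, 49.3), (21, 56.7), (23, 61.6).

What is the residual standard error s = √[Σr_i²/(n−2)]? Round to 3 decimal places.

s = 1.690

A=7: P̂ = 10 + 2.2·7 = 25.4; r = 25.4 − 25.4 = 0
A=9: P̂ = 10 + 2.2·9 = 29.8; r = 30.8 − 29.8 = 1
A=11: P̂ = 10 + 2.2·11 = 34.2; r = 34.7 − 34.2 = 0.5
A=13: P̂ = 10 + 2.2·13 = 38.6; r = 37.6 − 38.6 = -1
A=15: P̂ = 10 + 2.2·15 = 43; r = 41 − 43 = -2
A=17: P̂ = 10 + 2.2·17 = 47.4; r = 49.9 − 47.4 = 2.5
A=19: P̂ = 10 + 2.2·19 = 51.8; r = 49.3 − 51.8 = -2.5
A=21: P̂ = 10 + 2.2·21 = 56.2; r = 56.7 − 56.2 = 0.5
A=23: P̂ = 10 + 2.2·23 = 60.6; r = 61.6 − 60.6 = 1
SSE = 0 + 1 + 0.25 + 1 + 4 + 6.25 + 6.25 + 0.25 + 1 = 20
s = √(20/7) = √2.85714 ≈ 1.690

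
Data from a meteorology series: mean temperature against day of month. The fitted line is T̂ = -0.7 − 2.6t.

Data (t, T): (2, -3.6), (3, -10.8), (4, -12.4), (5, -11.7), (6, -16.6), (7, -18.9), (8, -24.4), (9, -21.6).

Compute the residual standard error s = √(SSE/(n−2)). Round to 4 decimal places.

s = 2.2738

t=2: T̂ = -0.7 − 2.6·2 = -5.9; e = -3.6 − (-5.9) = 2.3
t=3: T̂ = -0.7 − 2.6·3 = -8.5; e = -10.8 − (-8.5) = -2.3
t=4: T̂ = -0.7 − 2.6·4 = -11.1; e = -12.4 − (-11.1) = -1.3
t=5: T̂ = -0.7 − 2.6·5 = -13.7; e = -11.7 − (-13.7) = 2
t=6: T̂ = -0.7 − 2.6·6 = -16.3; e = -16.6 − (-16.3) = -0.3
t=7: T̂ = -0.7 − 2.6·7 = -18.9; e = -18.9 − (-18.9) = 0
t=8: T̂ = -0.7 − 2.6·8 = -21.5; e = -24.4 − (-21.5) = -2.9
t=9: T̂ = -0.7 − 2.6·9 = -24.1; e = -21.6 − (-24.1) = 2.5
SSE = 5.29 + 5.29 + 1.69 + 4 + 0.09 + 0 + 8.41 + 6.25 = 31.02
s = √(31.02/6) = √5.17 ≈ 2.2738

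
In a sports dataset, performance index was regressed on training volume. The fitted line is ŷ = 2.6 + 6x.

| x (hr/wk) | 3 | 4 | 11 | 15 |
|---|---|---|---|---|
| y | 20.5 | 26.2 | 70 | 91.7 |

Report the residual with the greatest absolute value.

e = 1.4

x=3: ŷ = 2.6 + 6·3 = 20.6; e = 20.5 − 20.6 = -0.1
x=4: ŷ = 2.6 + 6·4 = 26.6; e = 26.2 − 26.6 = -0.4
x=11: ŷ = 2.6 + 6·11 = 68.6; e = 70 − 68.6 = 1.4
x=15: ŷ = 2.6 + 6·15 = 92.6; e = 91.7 − 92.6 = -0.9
Largest |e| is 1.4 at x = 11, residual 1.4.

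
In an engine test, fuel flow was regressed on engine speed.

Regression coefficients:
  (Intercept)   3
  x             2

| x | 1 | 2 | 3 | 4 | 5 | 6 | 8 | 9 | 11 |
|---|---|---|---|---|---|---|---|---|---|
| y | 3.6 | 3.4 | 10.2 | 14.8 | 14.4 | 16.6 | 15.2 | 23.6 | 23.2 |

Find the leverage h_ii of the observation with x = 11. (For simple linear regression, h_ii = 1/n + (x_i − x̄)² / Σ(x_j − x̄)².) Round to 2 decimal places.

h = 0.45

x̄ = (1 + 2 + 3 + 4 + 5 + 6 + 8 + 9 + 11)/9 = 5.44444
Σ(x − x̄)² = 19.7531 + 11.8642 + 5.97531 + 2.08642 + 0.197531 + 0.308642 + 6.53086 + 12.642 + 30.8642 = 90.2222
h = 1/9 + (5.55556)²/90.2222 = 0.111111 + 0.342091 = 0.45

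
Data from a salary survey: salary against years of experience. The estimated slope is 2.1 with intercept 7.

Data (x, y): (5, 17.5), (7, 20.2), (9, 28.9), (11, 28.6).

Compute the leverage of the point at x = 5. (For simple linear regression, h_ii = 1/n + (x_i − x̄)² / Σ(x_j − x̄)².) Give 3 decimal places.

h = 0.700

x̄ = (5 + 7 + 9 + 11)/4 = 8
Σ(x − x̄)² = 9 + 1 + 1 + 9 = 20
h = 1/4 + (-3)²/20 = 0.25 + 0.45 = 0.700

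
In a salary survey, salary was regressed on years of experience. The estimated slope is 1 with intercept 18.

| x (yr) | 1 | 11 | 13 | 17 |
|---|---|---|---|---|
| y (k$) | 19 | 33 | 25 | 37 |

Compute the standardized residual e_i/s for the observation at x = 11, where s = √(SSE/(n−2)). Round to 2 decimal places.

0.76

x=1: ŷ = 18 + 1 = 19; e = 19 − 19 = 0
x=11: ŷ = 18 + 11 = 29; e = 33 − 29 = 4
x=13: ŷ = 18 + 13 = 31; e = 25 − 31 = -6
x=17: ŷ = 18 + 17 = 35; e = 37 − 35 = 2
SSE = 0 + 16 + 36 + 4 = 56
s = √(56/2) = 5.2915
e/s = 4 / 5.2915 = 0.76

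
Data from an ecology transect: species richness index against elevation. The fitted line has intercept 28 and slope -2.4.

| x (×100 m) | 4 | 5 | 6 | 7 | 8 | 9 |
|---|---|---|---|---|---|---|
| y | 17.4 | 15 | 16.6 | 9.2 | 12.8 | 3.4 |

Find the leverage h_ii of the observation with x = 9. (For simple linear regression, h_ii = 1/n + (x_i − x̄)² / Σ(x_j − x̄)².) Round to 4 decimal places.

h = 0.5238

x̄ = (4 + 5 + 6 + 7 + 8 + 9)/6 = 6.5
Σ(x − x̄)² = 6.25 + 2.25 + 0.25 + 0.25 + 2.25 + 6.25 = 17.5
h = 1/6 + (2.5)²/17.5 = 0.166667 + 0.357143 = 0.5238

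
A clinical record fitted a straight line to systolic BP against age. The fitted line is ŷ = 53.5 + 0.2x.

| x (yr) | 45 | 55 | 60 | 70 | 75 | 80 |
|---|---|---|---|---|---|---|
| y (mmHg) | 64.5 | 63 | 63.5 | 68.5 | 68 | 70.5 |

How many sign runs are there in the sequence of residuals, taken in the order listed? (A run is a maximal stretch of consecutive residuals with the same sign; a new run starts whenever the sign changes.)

5 runs

x=45: ŷ = 53.5 + 0.2·45 = 62.5; e = 64.5 − 62.5 = 2
x=55: ŷ = 53.5 + 0.2·55 = 64.5; e = 63 − 64.5 = -1.5
x=60: ŷ = 53.5 + 0.2·60 = 65.5; e = 63.5 − 65.5 = -2
x=70: ŷ = 53.5 + 0.2·70 = 67.5; e = 68.5 − 67.5 = 1
x=75: ŷ = 53.5 + 0.2·75 = 68.5; e = 68 − 68.5 = -0.5
x=80: ŷ = 53.5 + 0.2·80 = 69.5; e = 70.5 − 69.5 = 1
Signs: + − − + − +
Runs: +×1, −×2, +×1, −×1, +×1 → 5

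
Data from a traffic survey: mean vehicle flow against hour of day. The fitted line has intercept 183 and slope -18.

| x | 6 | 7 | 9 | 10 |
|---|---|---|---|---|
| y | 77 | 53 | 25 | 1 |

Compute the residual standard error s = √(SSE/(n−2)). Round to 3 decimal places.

s = 4.472

x=6: ŷ = 183 − 18·6 = 75; r = 77 − 75 = 2
x=7: ŷ = 183 − 18·7 = 57; r = 53 − 57 = -4
x=9: ŷ = 183 − 18·9 = 21; r = 25 − 21 = 4
x=10: ŷ = 183 − 18·10 = 3; r = 1 − 3 = -2
SSE = 4 + 16 + 16 + 4 = 40
s = √(40/2) = √20 ≈ 4.472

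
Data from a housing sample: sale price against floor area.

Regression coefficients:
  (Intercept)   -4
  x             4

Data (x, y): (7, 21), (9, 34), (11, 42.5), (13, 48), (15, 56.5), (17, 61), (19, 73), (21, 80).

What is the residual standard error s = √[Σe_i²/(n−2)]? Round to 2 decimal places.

x=7: ŷ = -4 + 4·7 = 24; e = 21 − 24 = -3
x=9: ŷ = -4 + 4·9 = 32; e = 34 − 32 = 2
x=11: ŷ = -4 + 4·11 = 40; e = 42.5 − 40 = 2.5
x=13: ŷ = -4 + 4·13 = 48; e = 48 − 48 = 0
x=15: ŷ = -4 + 4·15 = 56; e = 56.5 − 56 = 0.5
x=17: ŷ = -4 + 4·17 = 64; e = 61 − 64 = -3
x=19: ŷ = -4 + 4·19 = 72; e = 73 − 72 = 1
x=21: ŷ = -4 + 4·21 = 80; e = 80 − 80 = 0
SSE = 9 + 4 + 6.25 + 0 + 0.25 + 9 + 1 + 0 = 29.5
s = √(29.5/6) = √4.91667 ≈ 2.22

s = 2.22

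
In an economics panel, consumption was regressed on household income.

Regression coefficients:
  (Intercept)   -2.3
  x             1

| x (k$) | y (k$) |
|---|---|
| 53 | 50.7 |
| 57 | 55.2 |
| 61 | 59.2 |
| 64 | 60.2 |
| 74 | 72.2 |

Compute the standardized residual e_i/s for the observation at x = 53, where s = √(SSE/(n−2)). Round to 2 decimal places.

0.00

x=53: ŷ = -2.3 + 53 = 50.7; e = 50.7 − 50.7 = 0
x=57: ŷ = -2.3 + 57 = 54.7; e = 55.2 − 54.7 = 0.5
x=61: ŷ = -2.3 + 61 = 58.7; e = 59.2 − 58.7 = 0.5
x=64: ŷ = -2.3 + 64 = 61.7; e = 60.2 − 61.7 = -1.5
x=74: ŷ = -2.3 + 74 = 71.7; e = 72.2 − 71.7 = 0.5
SSE = 0 + 0.25 + 0.25 + 2.25 + 0.25 = 3
s = √(3/3) = 1
e/s = 0 / 1 = 0.00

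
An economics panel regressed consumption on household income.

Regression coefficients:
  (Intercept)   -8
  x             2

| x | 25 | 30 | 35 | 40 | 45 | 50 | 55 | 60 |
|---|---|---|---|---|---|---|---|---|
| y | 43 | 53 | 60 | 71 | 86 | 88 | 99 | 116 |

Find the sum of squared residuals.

x=25: ŷ = -8 + 2·25 = 42; e = 43 − 42 = 1
x=30: ŷ = -8 + 2·30 = 52; e = 53 − 52 = 1
x=35: ŷ = -8 + 2·35 = 62; e = 60 − 62 = -2
x=40: ŷ = -8 + 2·40 = 72; e = 71 − 72 = -1
x=45: ŷ = -8 + 2·45 = 82; e = 86 − 82 = 4
x=50: ŷ = -8 + 2·50 = 92; e = 88 − 92 = -4
x=55: ŷ = -8 + 2·55 = 102; e = 99 − 102 = -3
x=60: ŷ = -8 + 2·60 = 112; e = 116 − 112 = 4
SSE = 1 + 1 + 4 + 1 + 16 + 16 + 9 + 16 = 64

SSE = 64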